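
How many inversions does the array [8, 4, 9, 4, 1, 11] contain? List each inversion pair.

Finding inversions in [8, 4, 9, 4, 1, 11]:

(0, 1): arr[0]=8 > arr[1]=4
(0, 3): arr[0]=8 > arr[3]=4
(0, 4): arr[0]=8 > arr[4]=1
(1, 4): arr[1]=4 > arr[4]=1
(2, 3): arr[2]=9 > arr[3]=4
(2, 4): arr[2]=9 > arr[4]=1
(3, 4): arr[3]=4 > arr[4]=1

Total inversions: 7

The array has 7 inversion(s): (0,1), (0,3), (0,4), (1,4), (2,3), (2,4), (3,4). Each pair (i,j) satisfies i < j and arr[i] > arr[j].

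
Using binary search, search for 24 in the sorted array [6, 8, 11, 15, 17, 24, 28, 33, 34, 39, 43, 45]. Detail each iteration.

Binary search for 24 in [6, 8, 11, 15, 17, 24, 28, 33, 34, 39, 43, 45]:

lo=0, hi=11, mid=5, arr[mid]=24 -> Found target at index 5!

Binary search finds 24 at index 5 after 1 comparisons. The search repeatedly halves the search space by comparing with the middle element.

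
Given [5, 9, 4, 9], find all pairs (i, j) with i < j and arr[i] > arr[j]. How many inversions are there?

Finding inversions in [5, 9, 4, 9]:

(0, 2): arr[0]=5 > arr[2]=4
(1, 2): arr[1]=9 > arr[2]=4

Total inversions: 2

The array has 2 inversion(s): (0,2), (1,2). Each pair (i,j) satisfies i < j and arr[i] > arr[j].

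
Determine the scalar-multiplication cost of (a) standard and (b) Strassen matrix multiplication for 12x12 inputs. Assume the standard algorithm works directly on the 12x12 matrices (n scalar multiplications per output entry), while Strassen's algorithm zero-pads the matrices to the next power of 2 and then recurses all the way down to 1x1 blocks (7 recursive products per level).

Matrix multiplication for 12x12 matrices:

Strassen's algorithm requires power-of-2 dimensions. Pad 12x12 to 16x16 (next power of 2).

Standard algorithm: 12^3 = 1728 multiplications
Strassen's algorithm: 7^(log2(16)) = 7^4 = 2401 multiplications
Difference: 1728 - 2401 = -673 (Strassen uses MORE here due to padding overhead — for small or just-over-power-of-2 n, padding can outweigh the per-level savings)

Standard: 1728 multiplications (12^3). Strassen: 2401 multiplications (7^4, after padding to 16x16). Strassen reduces 8 recursive multiplications to 7 at each level.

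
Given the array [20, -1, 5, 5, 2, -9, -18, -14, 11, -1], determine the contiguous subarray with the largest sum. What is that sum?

Using Kadane's algorithm on [20, -1, 5, 5, 2, -9, -18, -14, 11, -1]:

Scanning through the array:
Position 1 (value -1): max_ending_here = 19, max_so_far = 20
Position 2 (value 5): max_ending_here = 24, max_so_far = 24
Position 3 (value 5): max_ending_here = 29, max_so_far = 29
Position 4 (value 2): max_ending_here = 31, max_so_far = 31
Position 5 (value -9): max_ending_here = 22, max_so_far = 31
Position 6 (value -18): max_ending_here = 4, max_so_far = 31
Position 7 (value -14): max_ending_here = -10, max_so_far = 31
Position 8 (value 11): max_ending_here = 11, max_so_far = 31
Position 9 (value -1): max_ending_here = 10, max_so_far = 31

Maximum subarray: [20, -1, 5, 5, 2]
Maximum sum: 31

The maximum subarray is [20, -1, 5, 5, 2] with sum 31. This subarray runs from index 0 to index 4.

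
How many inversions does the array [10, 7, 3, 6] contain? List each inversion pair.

Finding inversions in [10, 7, 3, 6]:

(0, 1): arr[0]=10 > arr[1]=7
(0, 2): arr[0]=10 > arr[2]=3
(0, 3): arr[0]=10 > arr[3]=6
(1, 2): arr[1]=7 > arr[2]=3
(1, 3): arr[1]=7 > arr[3]=6

Total inversions: 5

The array has 5 inversion(s): (0,1), (0,2), (0,3), (1,2), (1,3). Each pair (i,j) satisfies i < j and arr[i] > arr[j].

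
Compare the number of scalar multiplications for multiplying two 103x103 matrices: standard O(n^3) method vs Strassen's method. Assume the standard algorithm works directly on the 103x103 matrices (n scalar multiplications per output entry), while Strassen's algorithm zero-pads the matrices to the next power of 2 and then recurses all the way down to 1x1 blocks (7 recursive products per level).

Matrix multiplication for 103x103 matrices:

Strassen's algorithm requires power-of-2 dimensions. Pad 103x103 to 128x128 (next power of 2).

Standard algorithm: 103^3 = 1092727 multiplications
Strassen's algorithm: 7^(log2(128)) = 7^7 = 823543 multiplications
Savings: 1092727 - 823543 = 269184 multiplications

Standard: 1092727 multiplications (103^3). Strassen: 823543 multiplications (7^7, after padding to 128x128). Strassen reduces 8 recursive multiplications to 7 at each level.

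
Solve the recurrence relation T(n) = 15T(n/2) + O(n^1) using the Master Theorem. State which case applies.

Master Theorem for T(n) = 15T(n/2) + O(n^1):

a = 15, b = 2, c = 1
log_b(a) = log_2(15) = 3.9069

Case 1: c = 1 < log_2(15) = 3.9069
T(n) = O(n^(log_2 15))

For T(n) = 15T(n/2) + O(n^1): log_2(15) = 3.9069. This is Case 1 of the Master Theorem (c < log_b(a), work dominated by leaves), giving O(n^(log_2 15)).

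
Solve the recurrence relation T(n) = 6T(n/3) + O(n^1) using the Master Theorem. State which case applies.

Master Theorem for T(n) = 6T(n/3) + O(n^1):

a = 6, b = 3, c = 1
log_b(a) = log_3(6) = 1.6309

Case 1: c = 1 < log_3(6) = 1.6309
T(n) = O(n^(log_3 6))

For T(n) = 6T(n/3) + O(n^1): log_3(6) = 1.6309. This is Case 1 of the Master Theorem (c < log_b(a), work dominated by leaves), giving O(n^(log_3 6)).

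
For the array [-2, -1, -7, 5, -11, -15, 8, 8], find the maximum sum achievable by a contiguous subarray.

Using Kadane's algorithm on [-2, -1, -7, 5, -11, -15, 8, 8]:

Scanning through the array:
Position 1 (value -1): max_ending_here = -1, max_so_far = -1
Position 2 (value -7): max_ending_here = -7, max_so_far = -1
Position 3 (value 5): max_ending_here = 5, max_so_far = 5
Position 4 (value -11): max_ending_here = -6, max_so_far = 5
Position 5 (value -15): max_ending_here = -15, max_so_far = 5
Position 6 (value 8): max_ending_here = 8, max_so_far = 8
Position 7 (value 8): max_ending_here = 16, max_so_far = 16

Maximum subarray: [8, 8]
Maximum sum: 16

The maximum subarray is [8, 8] with sum 16. This subarray runs from index 6 to index 7.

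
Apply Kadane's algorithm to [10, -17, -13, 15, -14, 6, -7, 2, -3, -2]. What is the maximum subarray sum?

Using Kadane's algorithm on [10, -17, -13, 15, -14, 6, -7, 2, -3, -2]:

Scanning through the array:
Position 1 (value -17): max_ending_here = -7, max_so_far = 10
Position 2 (value -13): max_ending_here = -13, max_so_far = 10
Position 3 (value 15): max_ending_here = 15, max_so_far = 15
Position 4 (value -14): max_ending_here = 1, max_so_far = 15
Position 5 (value 6): max_ending_here = 7, max_so_far = 15
Position 6 (value -7): max_ending_here = 0, max_so_far = 15
Position 7 (value 2): max_ending_here = 2, max_so_far = 15
Position 8 (value -3): max_ending_here = -1, max_so_far = 15
Position 9 (value -2): max_ending_here = -2, max_so_far = 15

Maximum subarray: [15]
Maximum sum: 15

The maximum subarray is [15] with sum 15. This subarray runs from index 3 to index 3.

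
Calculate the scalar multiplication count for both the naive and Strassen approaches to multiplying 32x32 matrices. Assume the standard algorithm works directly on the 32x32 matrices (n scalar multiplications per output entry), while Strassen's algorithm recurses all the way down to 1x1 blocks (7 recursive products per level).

Matrix multiplication for 32x32 matrices:

Standard algorithm: 32^3 = 32768 multiplications
Strassen's algorithm: 7^(log2(32)) = 7^5 = 16807 multiplications
Savings: 32768 - 16807 = 15961 multiplications

Standard: 32768 multiplications (32^3). Strassen: 16807 multiplications (7^5). Strassen reduces 8 recursive multiplications to 7 at each level.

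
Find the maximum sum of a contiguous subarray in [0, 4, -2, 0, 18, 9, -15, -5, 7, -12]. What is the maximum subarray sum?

Using Kadane's algorithm on [0, 4, -2, 0, 18, 9, -15, -5, 7, -12]:

Scanning through the array:
Position 1 (value 4): max_ending_here = 4, max_so_far = 4
Position 2 (value -2): max_ending_here = 2, max_so_far = 4
Position 3 (value 0): max_ending_here = 2, max_so_far = 4
Position 4 (value 18): max_ending_here = 20, max_so_far = 20
Position 5 (value 9): max_ending_here = 29, max_so_far = 29
Position 6 (value -15): max_ending_here = 14, max_so_far = 29
Position 7 (value -5): max_ending_here = 9, max_so_far = 29
Position 8 (value 7): max_ending_here = 16, max_so_far = 29
Position 9 (value -12): max_ending_here = 4, max_so_far = 29

Maximum subarray: [0, 4, -2, 0, 18, 9]
Maximum sum: 29

The maximum subarray is [0, 4, -2, 0, 18, 9] with sum 29. This subarray runs from index 0 to index 5.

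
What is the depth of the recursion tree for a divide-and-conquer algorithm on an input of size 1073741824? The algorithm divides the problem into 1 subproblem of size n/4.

For divide and conquer with division factor 4:

Problem sizes at each level:
Level 0: 1073741824
Level 1: 268435456
Level 2: 67108864
Level 3: 16777216
Level 4: 4194304
Level 5: 1048576
Level 6: 262144
Level 7: 65536
Level 8: 16384
Level 9: 4096
Level 10: 1024
Level 11: 256
Level 12: 64
Level 13: 16
Level 14: 4
Level 15: 1

The root is level 0 and the size-1 base case is level 15 (the tree spans levels 0 through 15, i.e. 16 levels counting the root), so the depth is the number of divisions: log_4(1073741824) = 15

The recursion tree depth is log_4(1073741824) = 15. At each level, the problem size is divided by 4, so it takes 15 divisions to reduce to a base case of size 1. The algorithm makes 1 recursive call at each level.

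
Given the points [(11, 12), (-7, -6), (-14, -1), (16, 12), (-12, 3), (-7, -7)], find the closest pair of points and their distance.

Computing all pairwise distances among 6 points:

d((11, 12), (-7, -6)) = 25.4558
d((11, 12), (-14, -1)) = 28.178
d((11, 12), (16, 12)) = 5.0
d((11, 12), (-12, 3)) = 24.6982
d((11, 12), (-7, -7)) = 26.1725
d((-7, -6), (-14, -1)) = 8.6023
d((-7, -6), (16, 12)) = 29.2062
d((-7, -6), (-12, 3)) = 10.2956
d((-7, -6), (-7, -7)) = 1.0 <-- minimum
d((-14, -1), (16, 12)) = 32.6956
d((-14, -1), (-12, 3)) = 4.4721
d((-14, -1), (-7, -7)) = 9.2195
d((16, 12), (-12, 3)) = 29.4109
d((16, 12), (-7, -7)) = 29.8329
d((-12, 3), (-7, -7)) = 11.1803

Closest pair: (-7, -6) and (-7, -7) with distance 1.0

The closest pair is (-7, -6) and (-7, -7) with Euclidean distance 1.0. For 6 points, brute-force pairwise comparison is shown above. For large n, the divide-and-conquer algorithm (sort by x, recurse on halves, check the dividing strip) achieves O(n log n).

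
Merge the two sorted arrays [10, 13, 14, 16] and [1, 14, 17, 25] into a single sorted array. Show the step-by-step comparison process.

Merging process:

Compare 10 vs 1: take 1 from right. Merged: [1]
Compare 10 vs 14: take 10 from left. Merged: [1, 10]
Compare 13 vs 14: take 13 from left. Merged: [1, 10, 13]
Compare 14 vs 14: take 14 from left. Merged: [1, 10, 13, 14]
Compare 16 vs 14: take 14 from right. Merged: [1, 10, 13, 14, 14]
Compare 16 vs 17: take 16 from left. Merged: [1, 10, 13, 14, 14, 16]
Append remaining from right: [17, 25]. Merged: [1, 10, 13, 14, 14, 16, 17, 25]

Final merged array: [1, 10, 13, 14, 14, 16, 17, 25]
Total comparisons: 6

The merged array is [1, 10, 13, 14, 14, 16, 17, 25], requiring 6 comparisons. The merge step runs in O(n) time where n is the total number of elements.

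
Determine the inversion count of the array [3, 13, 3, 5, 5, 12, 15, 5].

Finding inversions in [3, 13, 3, 5, 5, 12, 15, 5]:

(1, 2): arr[1]=13 > arr[2]=3
(1, 3): arr[1]=13 > arr[3]=5
(1, 4): arr[1]=13 > arr[4]=5
(1, 5): arr[1]=13 > arr[5]=12
(1, 7): arr[1]=13 > arr[7]=5
(5, 7): arr[5]=12 > arr[7]=5
(6, 7): arr[6]=15 > arr[7]=5

Total inversions: 7

The array has 7 inversion(s): (1,2), (1,3), (1,4), (1,5), (1,7), (5,7), (6,7). Each pair (i,j) satisfies i < j and arr[i] > arr[j].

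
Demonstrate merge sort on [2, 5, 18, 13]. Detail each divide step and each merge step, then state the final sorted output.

Merge sort trace:

Split: [2, 5, 18, 13] -> [2, 5] and [18, 13]
  Split: [2, 5] -> [2] and [5]
  Merge: [2] + [5] -> [2, 5]
  Split: [18, 13] -> [18] and [13]
  Merge: [18] + [13] -> [13, 18]
Merge: [2, 5] + [13, 18] -> [2, 5, 13, 18]

Final sorted array: [2, 5, 13, 18]

The merge sort proceeds by recursively splitting the array and merging sorted halves.
After all merges, the sorted array is [2, 5, 13, 18].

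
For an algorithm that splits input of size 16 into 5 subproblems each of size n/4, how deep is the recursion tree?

For divide and conquer with division factor 4:

Problem sizes at each level:
Level 0: 16
Level 1: 4
Level 2: 1

The root is level 0 and the size-1 base case is level 2 (the tree spans levels 0 through 2, i.e. 3 levels counting the root), so the depth is the number of divisions: log_4(16) = 2

The recursion tree depth is log_4(16) = 2. At each level, the problem size is divided by 4, so it takes 2 divisions to reduce to a base case of size 1. The algorithm makes 5 recursive calls at each level.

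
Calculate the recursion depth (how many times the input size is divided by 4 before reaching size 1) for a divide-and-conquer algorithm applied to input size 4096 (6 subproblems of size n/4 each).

For divide and conquer with division factor 4:

Problem sizes at each level:
Level 0: 4096
Level 1: 1024
Level 2: 256
Level 3: 64
Level 4: 16
Level 5: 4
Level 6: 1

The root is level 0 and the size-1 base case is level 6 (the tree spans levels 0 through 6, i.e. 7 levels counting the root), so the depth is the number of divisions: log_4(4096) = 6

The recursion tree depth is log_4(4096) = 6. At each level, the problem size is divided by 4, so it takes 6 divisions to reduce to a base case of size 1. The algorithm makes 6 recursive calls at each level.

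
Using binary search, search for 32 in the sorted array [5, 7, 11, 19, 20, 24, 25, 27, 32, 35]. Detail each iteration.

Binary search for 32 in [5, 7, 11, 19, 20, 24, 25, 27, 32, 35]:

lo=0, hi=9, mid=4, arr[mid]=20 -> 20 < 32, search right half
lo=5, hi=9, mid=7, arr[mid]=27 -> 27 < 32, search right half
lo=8, hi=9, mid=8, arr[mid]=32 -> Found target at index 8!

Binary search finds 32 at index 8 after 3 comparisons. The search repeatedly halves the search space by comparing with the middle element.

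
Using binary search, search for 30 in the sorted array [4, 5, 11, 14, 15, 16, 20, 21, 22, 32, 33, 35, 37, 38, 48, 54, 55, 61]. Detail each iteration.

Binary search for 30 in [4, 5, 11, 14, 15, 16, 20, 21, 22, 32, 33, 35, 37, 38, 48, 54, 55, 61]:

lo=0, hi=17, mid=8, arr[mid]=22 -> 22 < 30, search right half
lo=9, hi=17, mid=13, arr[mid]=38 -> 38 > 30, search left half
lo=9, hi=12, mid=10, arr[mid]=33 -> 33 > 30, search left half
lo=9, hi=9, mid=9, arr[mid]=32 -> 32 > 30, search left half
lo=9 > hi=8, target 30 not found

Binary search determines that 30 is not in the array after 4 comparisons. The search space was exhausted without finding the target.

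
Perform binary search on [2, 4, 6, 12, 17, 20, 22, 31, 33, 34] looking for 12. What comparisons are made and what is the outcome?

Binary search for 12 in [2, 4, 6, 12, 17, 20, 22, 31, 33, 34]:

lo=0, hi=9, mid=4, arr[mid]=17 -> 17 > 12, search left half
lo=0, hi=3, mid=1, arr[mid]=4 -> 4 < 12, search right half
lo=2, hi=3, mid=2, arr[mid]=6 -> 6 < 12, search right half
lo=3, hi=3, mid=3, arr[mid]=12 -> Found target at index 3!

Binary search finds 12 at index 3 after 4 comparisons. The search repeatedly halves the search space by comparing with the middle element.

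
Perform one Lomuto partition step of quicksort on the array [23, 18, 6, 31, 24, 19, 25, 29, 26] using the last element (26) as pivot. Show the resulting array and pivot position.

Lomuto partition with pivot = 26:

Initial array: [23, 18, 6, 31, 24, 19, 25, 29, 26]

arr[0]=23 <= 26: swap with position 0, array becomes [23, 18, 6, 31, 24, 19, 25, 29, 26]
arr[1]=18 <= 26: swap with position 1, array becomes [23, 18, 6, 31, 24, 19, 25, 29, 26]
arr[2]=6 <= 26: swap with position 2, array becomes [23, 18, 6, 31, 24, 19, 25, 29, 26]
arr[3]=31 > 26: no swap
arr[4]=24 <= 26: swap with position 3, array becomes [23, 18, 6, 24, 31, 19, 25, 29, 26]
arr[5]=19 <= 26: swap with position 4, array becomes [23, 18, 6, 24, 19, 31, 25, 29, 26]
arr[6]=25 <= 26: swap with position 5, array becomes [23, 18, 6, 24, 19, 25, 31, 29, 26]
arr[7]=29 > 26: no swap

Place pivot at position 6: [23, 18, 6, 24, 19, 25, 26, 29, 31]
Pivot position: 6

After partitioning with pivot 26, the array becomes [23, 18, 6, 24, 19, 25, 26, 29, 31]. The pivot is placed at index 6. All elements to the left of the pivot are <= 26, and all elements to the right are > 26.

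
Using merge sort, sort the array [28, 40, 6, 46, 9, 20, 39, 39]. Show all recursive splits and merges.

Merge sort trace:

Split: [28, 40, 6, 46, 9, 20, 39, 39] -> [28, 40, 6, 46] and [9, 20, 39, 39]
  Split: [28, 40, 6, 46] -> [28, 40] and [6, 46]
    Split: [28, 40] -> [28] and [40]
    Merge: [28] + [40] -> [28, 40]
    Split: [6, 46] -> [6] and [46]
    Merge: [6] + [46] -> [6, 46]
  Merge: [28, 40] + [6, 46] -> [6, 28, 40, 46]
  Split: [9, 20, 39, 39] -> [9, 20] and [39, 39]
    Split: [9, 20] -> [9] and [20]
    Merge: [9] + [20] -> [9, 20]
    Split: [39, 39] -> [39] and [39]
    Merge: [39] + [39] -> [39, 39]
  Merge: [9, 20] + [39, 39] -> [9, 20, 39, 39]
Merge: [6, 28, 40, 46] + [9, 20, 39, 39] -> [6, 9, 20, 28, 39, 39, 40, 46]

Final sorted array: [6, 9, 20, 28, 39, 39, 40, 46]

The merge sort proceeds by recursively splitting the array and merging sorted halves.
After all merges, the sorted array is [6, 9, 20, 28, 39, 39, 40, 46].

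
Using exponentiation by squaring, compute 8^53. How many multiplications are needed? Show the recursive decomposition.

Computing 8^53 by squaring (build up from 8^1; each line after the first costs one multiplication):

8^1 = 8
8^2 = (8^1)^2 = 8^2 = 64
8^3 = 8 * 8^2 = 8 * 64 = 512
8^6 = (8^3)^2 = 512^2 = 262144
8^12 = (8^6)^2 = 262144^2 = 68719476736
8^13 = 8 * 8^12 = 8 * 68719476736 = 549755813888
8^26 = (8^13)^2 = 549755813888^2 = 302231454903657293676544
8^52 = (8^26)^2 = 302231454903657293676544^2 = 91343852333181432387730302044767688728495783936
8^53 = 8 * 8^52 = 8 * 91343852333181432387730302044767688728495783936 = 730750818665451459101842416358141509827966271488

Result: 730750818665451459101842416358141509827966271488
Multiplications needed: 8 (8 lines after 8^1)

8^53 = 730750818665451459101842416358141509827966271488. Using exponentiation by squaring, this requires 8 multiplications. The key idea: if the exponent is even, square the half-power; if odd, multiply by the base once.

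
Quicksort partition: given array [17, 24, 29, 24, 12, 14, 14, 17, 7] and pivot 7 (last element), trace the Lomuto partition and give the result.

Lomuto partition with pivot = 7:

Initial array: [17, 24, 29, 24, 12, 14, 14, 17, 7]

arr[0]=17 > 7: no swap
arr[1]=24 > 7: no swap
arr[2]=29 > 7: no swap
arr[3]=24 > 7: no swap
arr[4]=12 > 7: no swap
arr[5]=14 > 7: no swap
arr[6]=14 > 7: no swap
arr[7]=17 > 7: no swap

Place pivot at position 0: [7, 24, 29, 24, 12, 14, 14, 17, 17]
Pivot position: 0

After partitioning with pivot 7, the array becomes [7, 24, 29, 24, 12, 14, 14, 17, 17]. The pivot is placed at index 0. All elements to the left of the pivot are <= 7, and all elements to the right are > 7.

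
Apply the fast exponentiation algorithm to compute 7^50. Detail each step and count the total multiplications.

Computing 7^50 by squaring (build up from 7^1; each line after the first costs one multiplication):

7^1 = 7
7^2 = (7^1)^2 = 7^2 = 49
7^3 = 7 * 7^2 = 7 * 49 = 343
7^6 = (7^3)^2 = 343^2 = 117649
7^12 = (7^6)^2 = 117649^2 = 13841287201
7^24 = (7^12)^2 = 13841287201^2 = 191581231380566414401
7^25 = 7 * 7^24 = 7 * 191581231380566414401 = 1341068619663964900807
7^50 = (7^25)^2 = 1341068619663964900807^2 = 1798465042647412146620280340569649349251249

Result: 1798465042647412146620280340569649349251249
Multiplications needed: 7 (7 lines after 7^1)

7^50 = 1798465042647412146620280340569649349251249. Using exponentiation by squaring, this requires 7 multiplications. The key idea: if the exponent is even, square the half-power; if odd, multiply by the base once.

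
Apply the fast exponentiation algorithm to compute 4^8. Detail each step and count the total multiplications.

Computing 4^8 by squaring (build up from 4^1; each line after the first costs one multiplication):

4^1 = 4
4^2 = (4^1)^2 = 4^2 = 16
4^4 = (4^2)^2 = 16^2 = 256
4^8 = (4^4)^2 = 256^2 = 65536

Result: 65536
Multiplications needed: 3 (3 lines after 4^1)

4^8 = 65536. Using exponentiation by squaring, this requires 3 multiplications. The key idea: if the exponent is even, square the half-power; if odd, multiply by the base once.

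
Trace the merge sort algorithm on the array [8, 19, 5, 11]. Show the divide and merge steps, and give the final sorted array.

Merge sort trace:

Split: [8, 19, 5, 11] -> [8, 19] and [5, 11]
  Split: [8, 19] -> [8] and [19]
  Merge: [8] + [19] -> [8, 19]
  Split: [5, 11] -> [5] and [11]
  Merge: [5] + [11] -> [5, 11]
Merge: [8, 19] + [5, 11] -> [5, 8, 11, 19]

Final sorted array: [5, 8, 11, 19]

The merge sort proceeds by recursively splitting the array and merging sorted halves.
After all merges, the sorted array is [5, 8, 11, 19].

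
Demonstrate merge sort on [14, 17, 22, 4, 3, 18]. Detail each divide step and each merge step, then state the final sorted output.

Merge sort trace:

Split: [14, 17, 22, 4, 3, 18] -> [14, 17, 22] and [4, 3, 18]
  Split: [14, 17, 22] -> [14] and [17, 22]
    Split: [17, 22] -> [17] and [22]
    Merge: [17] + [22] -> [17, 22]
  Merge: [14] + [17, 22] -> [14, 17, 22]
  Split: [4, 3, 18] -> [4] and [3, 18]
    Split: [3, 18] -> [3] and [18]
    Merge: [3] + [18] -> [3, 18]
  Merge: [4] + [3, 18] -> [3, 4, 18]
Merge: [14, 17, 22] + [3, 4, 18] -> [3, 4, 14, 17, 18, 22]

Final sorted array: [3, 4, 14, 17, 18, 22]

The merge sort proceeds by recursively splitting the array and merging sorted halves.
After all merges, the sorted array is [3, 4, 14, 17, 18, 22].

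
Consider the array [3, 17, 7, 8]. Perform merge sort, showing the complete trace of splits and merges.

Merge sort trace:

Split: [3, 17, 7, 8] -> [3, 17] and [7, 8]
  Split: [3, 17] -> [3] and [17]
  Merge: [3] + [17] -> [3, 17]
  Split: [7, 8] -> [7] and [8]
  Merge: [7] + [8] -> [7, 8]
Merge: [3, 17] + [7, 8] -> [3, 7, 8, 17]

Final sorted array: [3, 7, 8, 17]

The merge sort proceeds by recursively splitting the array and merging sorted halves.
After all merges, the sorted array is [3, 7, 8, 17].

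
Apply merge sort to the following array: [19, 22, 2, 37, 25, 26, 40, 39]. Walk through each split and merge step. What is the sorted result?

Merge sort trace:

Split: [19, 22, 2, 37, 25, 26, 40, 39] -> [19, 22, 2, 37] and [25, 26, 40, 39]
  Split: [19, 22, 2, 37] -> [19, 22] and [2, 37]
    Split: [19, 22] -> [19] and [22]
    Merge: [19] + [22] -> [19, 22]
    Split: [2, 37] -> [2] and [37]
    Merge: [2] + [37] -> [2, 37]
  Merge: [19, 22] + [2, 37] -> [2, 19, 22, 37]
  Split: [25, 26, 40, 39] -> [25, 26] and [40, 39]
    Split: [25, 26] -> [25] and [26]
    Merge: [25] + [26] -> [25, 26]
    Split: [40, 39] -> [40] and [39]
    Merge: [40] + [39] -> [39, 40]
  Merge: [25, 26] + [39, 40] -> [25, 26, 39, 40]
Merge: [2, 19, 22, 37] + [25, 26, 39, 40] -> [2, 19, 22, 25, 26, 37, 39, 40]

Final sorted array: [2, 19, 22, 25, 26, 37, 39, 40]

The merge sort proceeds by recursively splitting the array and merging sorted halves.
After all merges, the sorted array is [2, 19, 22, 25, 26, 37, 39, 40].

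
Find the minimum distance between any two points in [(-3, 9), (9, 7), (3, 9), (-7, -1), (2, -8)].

Computing all pairwise distances among 5 points:

d((-3, 9), (9, 7)) = 12.1655
d((-3, 9), (3, 9)) = 6.0 <-- minimum
d((-3, 9), (-7, -1)) = 10.7703
d((-3, 9), (2, -8)) = 17.72
d((9, 7), (3, 9)) = 6.3246
d((9, 7), (-7, -1)) = 17.8885
d((9, 7), (2, -8)) = 16.5529
d((3, 9), (-7, -1)) = 14.1421
d((3, 9), (2, -8)) = 17.0294
d((-7, -1), (2, -8)) = 11.4018

Closest pair: (-3, 9) and (3, 9) with distance 6.0

The closest pair is (-3, 9) and (3, 9) with Euclidean distance 6.0. For 5 points, brute-force pairwise comparison is shown above. For large n, the divide-and-conquer algorithm (sort by x, recurse on halves, check the dividing strip) achieves O(n log n).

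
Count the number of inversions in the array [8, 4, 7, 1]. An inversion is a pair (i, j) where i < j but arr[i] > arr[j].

Finding inversions in [8, 4, 7, 1]:

(0, 1): arr[0]=8 > arr[1]=4
(0, 2): arr[0]=8 > arr[2]=7
(0, 3): arr[0]=8 > arr[3]=1
(1, 3): arr[1]=4 > arr[3]=1
(2, 3): arr[2]=7 > arr[3]=1

Total inversions: 5

The array has 5 inversion(s): (0,1), (0,2), (0,3), (1,3), (2,3). Each pair (i,j) satisfies i < j and arr[i] > arr[j].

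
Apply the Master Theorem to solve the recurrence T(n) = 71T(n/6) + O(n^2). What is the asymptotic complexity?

Master Theorem for T(n) = 71T(n/6) + O(n^2):

a = 71, b = 6, c = 2
log_b(a) = log_6(71) = 2.3790

Case 1: c = 2 < log_6(71) = 2.3790
T(n) = O(n^(log_6 71))

For T(n) = 71T(n/6) + O(n^2): log_6(71) = 2.3790. This is Case 1 of the Master Theorem (c < log_b(a), work dominated by leaves), giving O(n^(log_6 71)).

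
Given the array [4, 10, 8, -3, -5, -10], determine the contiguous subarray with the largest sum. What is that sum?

Using Kadane's algorithm on [4, 10, 8, -3, -5, -10]:

Scanning through the array:
Position 1 (value 10): max_ending_here = 14, max_so_far = 14
Position 2 (value 8): max_ending_here = 22, max_so_far = 22
Position 3 (value -3): max_ending_here = 19, max_so_far = 22
Position 4 (value -5): max_ending_here = 14, max_so_far = 22
Position 5 (value -10): max_ending_here = 4, max_so_far = 22

Maximum subarray: [4, 10, 8]
Maximum sum: 22

The maximum subarray is [4, 10, 8] with sum 22. This subarray runs from index 0 to index 2.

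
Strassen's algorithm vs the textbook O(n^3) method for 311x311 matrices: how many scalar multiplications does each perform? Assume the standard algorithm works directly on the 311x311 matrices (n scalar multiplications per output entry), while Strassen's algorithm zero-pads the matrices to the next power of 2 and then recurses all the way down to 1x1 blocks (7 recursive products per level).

Matrix multiplication for 311x311 matrices:

Strassen's algorithm requires power-of-2 dimensions. Pad 311x311 to 512x512 (next power of 2).

Standard algorithm: 311^3 = 30080231 multiplications
Strassen's algorithm: 7^(log2(512)) = 7^9 = 40353607 multiplications
Difference: 30080231 - 40353607 = -10273376 (Strassen uses MORE here due to padding overhead — for small or just-over-power-of-2 n, padding can outweigh the per-level savings)

Standard: 30080231 multiplications (311^3). Strassen: 40353607 multiplications (7^9, after padding to 512x512). Strassen reduces 8 recursive multiplications to 7 at each level.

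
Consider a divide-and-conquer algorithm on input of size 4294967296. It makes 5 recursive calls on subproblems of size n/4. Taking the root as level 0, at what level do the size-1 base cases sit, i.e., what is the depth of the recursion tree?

For divide and conquer with division factor 4:

Problem sizes at each level:
Level 0: 4294967296
Level 1: 1073741824
Level 2: 268435456
Level 3: 67108864
Level 4: 16777216
Level 5: 4194304
Level 6: 1048576
Level 7: 262144
Level 8: 65536
Level 9: 16384
Level 10: 4096
Level 11: 1024
Level 12: 256
Level 13: 64
Level 14: 16
Level 15: 4
Level 16: 1

The root is level 0 and the size-1 base case is level 16 (the tree spans levels 0 through 16, i.e. 17 levels counting the root), so the depth is the number of divisions: log_4(4294967296) = 16

The recursion tree depth is log_4(4294967296) = 16. At each level, the problem size is divided by 4, so it takes 16 divisions to reduce to a base case of size 1. The algorithm makes 5 recursive calls at each level.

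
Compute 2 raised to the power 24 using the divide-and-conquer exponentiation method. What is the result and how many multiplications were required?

Computing 2^24 by squaring (build up from 2^1; each line after the first costs one multiplication):

2^1 = 2
2^2 = (2^1)^2 = 2^2 = 4
2^3 = 2 * 2^2 = 2 * 4 = 8
2^6 = (2^3)^2 = 8^2 = 64
2^12 = (2^6)^2 = 64^2 = 4096
2^24 = (2^12)^2 = 4096^2 = 16777216

Result: 16777216
Multiplications needed: 5 (5 lines after 2^1)

2^24 = 16777216. Using exponentiation by squaring, this requires 5 multiplications. The key idea: if the exponent is even, square the half-power; if odd, multiply by the base once.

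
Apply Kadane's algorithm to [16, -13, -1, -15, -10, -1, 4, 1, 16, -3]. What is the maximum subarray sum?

Using Kadane's algorithm on [16, -13, -1, -15, -10, -1, 4, 1, 16, -3]:

Scanning through the array:
Position 1 (value -13): max_ending_here = 3, max_so_far = 16
Position 2 (value -1): max_ending_here = 2, max_so_far = 16
Position 3 (value -15): max_ending_here = -13, max_so_far = 16
Position 4 (value -10): max_ending_here = -10, max_so_far = 16
Position 5 (value -1): max_ending_here = -1, max_so_far = 16
Position 6 (value 4): max_ending_here = 4, max_so_far = 16
Position 7 (value 1): max_ending_here = 5, max_so_far = 16
Position 8 (value 16): max_ending_here = 21, max_so_far = 21
Position 9 (value -3): max_ending_here = 18, max_so_far = 21

Maximum subarray: [4, 1, 16]
Maximum sum: 21

The maximum subarray is [4, 1, 16] with sum 21. This subarray runs from index 6 to index 8.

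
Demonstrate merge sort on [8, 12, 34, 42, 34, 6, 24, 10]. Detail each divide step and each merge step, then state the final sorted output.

Merge sort trace:

Split: [8, 12, 34, 42, 34, 6, 24, 10] -> [8, 12, 34, 42] and [34, 6, 24, 10]
  Split: [8, 12, 34, 42] -> [8, 12] and [34, 42]
    Split: [8, 12] -> [8] and [12]
    Merge: [8] + [12] -> [8, 12]
    Split: [34, 42] -> [34] and [42]
    Merge: [34] + [42] -> [34, 42]
  Merge: [8, 12] + [34, 42] -> [8, 12, 34, 42]
  Split: [34, 6, 24, 10] -> [34, 6] and [24, 10]
    Split: [34, 6] -> [34] and [6]
    Merge: [34] + [6] -> [6, 34]
    Split: [24, 10] -> [24] and [10]
    Merge: [24] + [10] -> [10, 24]
  Merge: [6, 34] + [10, 24] -> [6, 10, 24, 34]
Merge: [8, 12, 34, 42] + [6, 10, 24, 34] -> [6, 8, 10, 12, 24, 34, 34, 42]

Final sorted array: [6, 8, 10, 12, 24, 34, 34, 42]

The merge sort proceeds by recursively splitting the array and merging sorted halves.
After all merges, the sorted array is [6, 8, 10, 12, 24, 34, 34, 42].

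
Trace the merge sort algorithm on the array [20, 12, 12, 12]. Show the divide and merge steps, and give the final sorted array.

Merge sort trace:

Split: [20, 12, 12, 12] -> [20, 12] and [12, 12]
  Split: [20, 12] -> [20] and [12]
  Merge: [20] + [12] -> [12, 20]
  Split: [12, 12] -> [12] and [12]
  Merge: [12] + [12] -> [12, 12]
Merge: [12, 20] + [12, 12] -> [12, 12, 12, 20]

Final sorted array: [12, 12, 12, 20]

The merge sort proceeds by recursively splitting the array and merging sorted halves.
After all merges, the sorted array is [12, 12, 12, 20].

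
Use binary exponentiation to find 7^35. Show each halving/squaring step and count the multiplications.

Computing 7^35 by squaring (build up from 7^1; each line after the first costs one multiplication):

7^1 = 7
7^2 = (7^1)^2 = 7^2 = 49
7^4 = (7^2)^2 = 49^2 = 2401
7^8 = (7^4)^2 = 2401^2 = 5764801
7^16 = (7^8)^2 = 5764801^2 = 33232930569601
7^17 = 7 * 7^16 = 7 * 33232930569601 = 232630513987207
7^34 = (7^17)^2 = 232630513987207^2 = 54116956037952111668959660849
7^35 = 7 * 7^34 = 7 * 54116956037952111668959660849 = 378818692265664781682717625943

Result: 378818692265664781682717625943
Multiplications needed: 7 (7 lines after 7^1)

7^35 = 378818692265664781682717625943. Using exponentiation by squaring, this requires 7 multiplications. The key idea: if the exponent is even, square the half-power; if odd, multiply by the base once.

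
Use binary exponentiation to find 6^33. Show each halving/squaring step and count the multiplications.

Computing 6^33 by squaring (build up from 6^1; each line after the first costs one multiplication):

6^1 = 6
6^2 = (6^1)^2 = 6^2 = 36
6^4 = (6^2)^2 = 36^2 = 1296
6^8 = (6^4)^2 = 1296^2 = 1679616
6^16 = (6^8)^2 = 1679616^2 = 2821109907456
6^32 = (6^16)^2 = 2821109907456^2 = 7958661109946400884391936
6^33 = 6 * 6^32 = 6 * 7958661109946400884391936 = 47751966659678405306351616

Result: 47751966659678405306351616
Multiplications needed: 6 (6 lines after 6^1)

6^33 = 47751966659678405306351616. Using exponentiation by squaring, this requires 6 multiplications. The key idea: if the exponent is even, square the half-power; if odd, multiply by the base once.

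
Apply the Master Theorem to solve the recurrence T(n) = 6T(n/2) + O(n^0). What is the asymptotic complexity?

Master Theorem for T(n) = 6T(n/2) + O(n^0):

a = 6, b = 2, c = 0
log_b(a) = log_2(6) = 2.5850

Case 1: c = 0 < log_2(6) = 2.5850
T(n) = O(n^(log_2 6))

For T(n) = 6T(n/2) + O(n^0): log_2(6) = 2.5850. This is Case 1 of the Master Theorem (c < log_b(a), work dominated by leaves), giving O(n^(log_2 6)).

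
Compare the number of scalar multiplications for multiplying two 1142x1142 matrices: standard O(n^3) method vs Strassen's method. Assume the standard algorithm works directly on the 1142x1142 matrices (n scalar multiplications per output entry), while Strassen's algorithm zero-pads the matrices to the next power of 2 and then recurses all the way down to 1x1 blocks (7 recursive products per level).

Matrix multiplication for 1142x1142 matrices:

Strassen's algorithm requires power-of-2 dimensions. Pad 1142x1142 to 2048x2048 (next power of 2).

Standard algorithm: 1142^3 = 1489355288 multiplications
Strassen's algorithm: 7^(log2(2048)) = 7^11 = 1977326743 multiplications
Difference: 1489355288 - 1977326743 = -487971455 (Strassen uses MORE here due to padding overhead — for small or just-over-power-of-2 n, padding can outweigh the per-level savings)

Standard: 1489355288 multiplications (1142^3). Strassen: 1977326743 multiplications (7^11, after padding to 2048x2048). Strassen reduces 8 recursive multiplications to 7 at each level.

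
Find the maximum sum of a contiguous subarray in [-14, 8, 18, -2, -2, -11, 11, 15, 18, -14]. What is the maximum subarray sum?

Using Kadane's algorithm on [-14, 8, 18, -2, -2, -11, 11, 15, 18, -14]:

Scanning through the array:
Position 1 (value 8): max_ending_here = 8, max_so_far = 8
Position 2 (value 18): max_ending_here = 26, max_so_far = 26
Position 3 (value -2): max_ending_here = 24, max_so_far = 26
Position 4 (value -2): max_ending_here = 22, max_so_far = 26
Position 5 (value -11): max_ending_here = 11, max_so_far = 26
Position 6 (value 11): max_ending_here = 22, max_so_far = 26
Position 7 (value 15): max_ending_here = 37, max_so_far = 37
Position 8 (value 18): max_ending_here = 55, max_so_far = 55
Position 9 (value -14): max_ending_here = 41, max_so_far = 55

Maximum subarray: [8, 18, -2, -2, -11, 11, 15, 18]
Maximum sum: 55

The maximum subarray is [8, 18, -2, -2, -11, 11, 15, 18] with sum 55. This subarray runs from index 1 to index 8.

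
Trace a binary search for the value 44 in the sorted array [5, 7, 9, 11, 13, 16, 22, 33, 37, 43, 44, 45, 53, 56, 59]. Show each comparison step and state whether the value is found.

Binary search for 44 in [5, 7, 9, 11, 13, 16, 22, 33, 37, 43, 44, 45, 53, 56, 59]:

lo=0, hi=14, mid=7, arr[mid]=33 -> 33 < 44, search right half
lo=8, hi=14, mid=11, arr[mid]=45 -> 45 > 44, search left half
lo=8, hi=10, mid=9, arr[mid]=43 -> 43 < 44, search right half
lo=10, hi=10, mid=10, arr[mid]=44 -> Found target at index 10!

Binary search finds 44 at index 10 after 4 comparisons. The search repeatedly halves the search space by comparing with the middle element.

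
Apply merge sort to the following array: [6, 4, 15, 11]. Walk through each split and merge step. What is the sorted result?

Merge sort trace:

Split: [6, 4, 15, 11] -> [6, 4] and [15, 11]
  Split: [6, 4] -> [6] and [4]
  Merge: [6] + [4] -> [4, 6]
  Split: [15, 11] -> [15] and [11]
  Merge: [15] + [11] -> [11, 15]
Merge: [4, 6] + [11, 15] -> [4, 6, 11, 15]

Final sorted array: [4, 6, 11, 15]

The merge sort proceeds by recursively splitting the array and merging sorted halves.
After all merges, the sorted array is [4, 6, 11, 15].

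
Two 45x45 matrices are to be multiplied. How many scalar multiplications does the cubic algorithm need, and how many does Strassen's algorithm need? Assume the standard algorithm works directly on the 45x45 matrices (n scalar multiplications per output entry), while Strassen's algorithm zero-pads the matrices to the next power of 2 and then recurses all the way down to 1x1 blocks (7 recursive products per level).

Matrix multiplication for 45x45 matrices:

Strassen's algorithm requires power-of-2 dimensions. Pad 45x45 to 64x64 (next power of 2).

Standard algorithm: 45^3 = 91125 multiplications
Strassen's algorithm: 7^(log2(64)) = 7^6 = 117649 multiplications
Difference: 91125 - 117649 = -26524 (Strassen uses MORE here due to padding overhead — for small or just-over-power-of-2 n, padding can outweigh the per-level savings)

Standard: 91125 multiplications (45^3). Strassen: 117649 multiplications (7^6, after padding to 64x64). Strassen reduces 8 recursive multiplications to 7 at each level.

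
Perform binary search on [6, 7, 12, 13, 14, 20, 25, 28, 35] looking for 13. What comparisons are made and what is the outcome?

Binary search for 13 in [6, 7, 12, 13, 14, 20, 25, 28, 35]:

lo=0, hi=8, mid=4, arr[mid]=14 -> 14 > 13, search left half
lo=0, hi=3, mid=1, arr[mid]=7 -> 7 < 13, search right half
lo=2, hi=3, mid=2, arr[mid]=12 -> 12 < 13, search right half
lo=3, hi=3, mid=3, arr[mid]=13 -> Found target at index 3!

Binary search finds 13 at index 3 after 4 comparisons. The search repeatedly halves the search space by comparing with the middle element.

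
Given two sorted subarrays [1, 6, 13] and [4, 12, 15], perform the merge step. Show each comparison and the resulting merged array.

Merging process:

Compare 1 vs 4: take 1 from left. Merged: [1]
Compare 6 vs 4: take 4 from right. Merged: [1, 4]
Compare 6 vs 12: take 6 from left. Merged: [1, 4, 6]
Compare 13 vs 12: take 12 from right. Merged: [1, 4, 6, 12]
Compare 13 vs 15: take 13 from left. Merged: [1, 4, 6, 12, 13]
Append remaining from right: [15]. Merged: [1, 4, 6, 12, 13, 15]

Final merged array: [1, 4, 6, 12, 13, 15]
Total comparisons: 5

The merged array is [1, 4, 6, 12, 13, 15], requiring 5 comparisons. The merge step runs in O(n) time where n is the total number of elements.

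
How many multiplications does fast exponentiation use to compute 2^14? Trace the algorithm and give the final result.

Computing 2^14 by squaring (build up from 2^1; each line after the first costs one multiplication):

2^1 = 2
2^2 = (2^1)^2 = 2^2 = 4
2^3 = 2 * 2^2 = 2 * 4 = 8
2^6 = (2^3)^2 = 8^2 = 64
2^7 = 2 * 2^6 = 2 * 64 = 128
2^14 = (2^7)^2 = 128^2 = 16384

Result: 16384
Multiplications needed: 5 (5 lines after 2^1)

2^14 = 16384. Using exponentiation by squaring, this requires 5 multiplications. The key idea: if the exponent is even, square the half-power; if odd, multiply by the base once.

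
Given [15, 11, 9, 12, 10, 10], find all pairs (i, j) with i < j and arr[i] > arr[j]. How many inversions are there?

Finding inversions in [15, 11, 9, 12, 10, 10]:

(0, 1): arr[0]=15 > arr[1]=11
(0, 2): arr[0]=15 > arr[2]=9
(0, 3): arr[0]=15 > arr[3]=12
(0, 4): arr[0]=15 > arr[4]=10
(0, 5): arr[0]=15 > arr[5]=10
(1, 2): arr[1]=11 > arr[2]=9
(1, 4): arr[1]=11 > arr[4]=10
(1, 5): arr[1]=11 > arr[5]=10
(3, 4): arr[3]=12 > arr[4]=10
(3, 5): arr[3]=12 > arr[5]=10

Total inversions: 10

The array has 10 inversion(s): (0,1), (0,2), (0,3), (0,4), (0,5), (1,2), (1,4), (1,5), (3,4), (3,5). Each pair (i,j) satisfies i < j and arr[i] > arr[j].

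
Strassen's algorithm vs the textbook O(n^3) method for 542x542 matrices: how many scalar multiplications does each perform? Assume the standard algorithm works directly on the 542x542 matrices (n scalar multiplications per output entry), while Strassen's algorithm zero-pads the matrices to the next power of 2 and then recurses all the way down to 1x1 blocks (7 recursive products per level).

Matrix multiplication for 542x542 matrices:

Strassen's algorithm requires power-of-2 dimensions. Pad 542x542 to 1024x1024 (next power of 2).

Standard algorithm: 542^3 = 159220088 multiplications
Strassen's algorithm: 7^(log2(1024)) = 7^10 = 282475249 multiplications
Difference: 159220088 - 282475249 = -123255161 (Strassen uses MORE here due to padding overhead — for small or just-over-power-of-2 n, padding can outweigh the per-level savings)

Standard: 159220088 multiplications (542^3). Strassen: 282475249 multiplications (7^10, after padding to 1024x1024). Strassen reduces 8 recursive multiplications to 7 at each level.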